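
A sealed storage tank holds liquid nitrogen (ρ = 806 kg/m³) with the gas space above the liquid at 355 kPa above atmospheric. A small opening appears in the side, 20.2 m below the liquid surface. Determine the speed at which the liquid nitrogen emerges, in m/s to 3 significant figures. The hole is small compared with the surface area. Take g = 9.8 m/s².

Take point 1 at the surface (v₁ ≈ 0) and point 2 at the hole (at atmospheric pressure). Bernoulli: P₁ + ρg h = P_atm + ½ρv₂².
With P₁ − P_atm = 355000 Pa, v₂ = √(2gh + 2ΔP/ρ) = √(2·9.8·20.2 + 2·355000/806) = 35.7 m/s.

v ≈ 35.7 m/s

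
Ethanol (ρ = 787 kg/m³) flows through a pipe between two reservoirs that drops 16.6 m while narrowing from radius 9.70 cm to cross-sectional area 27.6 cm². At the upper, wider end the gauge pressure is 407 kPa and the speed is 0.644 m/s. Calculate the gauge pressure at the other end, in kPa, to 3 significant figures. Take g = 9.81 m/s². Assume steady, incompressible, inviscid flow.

P₂ ≈ 517 kPa

Continuity gives A₁v₁ = A₂v₂, so v₂ = (296 cm²)/(27.6 cm²) × 0.644 m/s = 6.90 m/s.
Bernoulli: P₁ + ½ρv₁² + ρg h₁ = P₂ + ½ρv₂² + ρg h₂, so P₂ = P₁ + ½ρ(v₁² − v₂²) − ρg(h₂ − h₁).
P₂ = 407000 + ½·787·(0.644² − 6.90²) − 787·9.81·(−16.6) = 407000 + (-18600) − (-128000) = 517000 Pa.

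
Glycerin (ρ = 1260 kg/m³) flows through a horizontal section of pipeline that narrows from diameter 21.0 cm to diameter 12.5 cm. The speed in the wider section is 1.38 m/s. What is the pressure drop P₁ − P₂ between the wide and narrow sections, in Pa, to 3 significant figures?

The volume flow rate is constant, so v₂ = (A₁/A₂)v₁ = (346/123)·1.38 = 3.89 m/s.
The pipe is horizontal, so Bernoulli reduces to P₁ + ½ρv₁² = P₂ + ½ρv₂².
P₁ − P₂ = ½·1260·(3.89² − 1.38²) = ½·1260·13.3 = 8360 Pa.

ΔP ≈ 8360 Pa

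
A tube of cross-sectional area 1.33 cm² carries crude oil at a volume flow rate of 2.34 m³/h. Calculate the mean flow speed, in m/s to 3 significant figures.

Q = 2.34 m³/h = 0.000650 m³/s.
v = Q/A = 0.000650 / 0.000133 = 4.89 m/s.

v ≈ 4.89 m/s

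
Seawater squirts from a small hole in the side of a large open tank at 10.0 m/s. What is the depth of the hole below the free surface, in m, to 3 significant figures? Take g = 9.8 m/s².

Torricelli: v = √(2gh), so h = v²/(2g).
h = 10.0²/(2·9.8) = 100/19.60 = 5.10 m.

h ≈ 5.10 m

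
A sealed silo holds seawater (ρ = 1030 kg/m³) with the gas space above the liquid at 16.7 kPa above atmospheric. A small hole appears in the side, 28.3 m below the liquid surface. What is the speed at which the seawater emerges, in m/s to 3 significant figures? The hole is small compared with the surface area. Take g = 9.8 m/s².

Take point 1 at the surface (v₁ ≈ 0) and point 2 at the hole (at atmospheric pressure). Bernoulli: P₁ + ρg h = P_atm + ½ρv₂².
With P₁ − P_atm = 16700 Pa, v₂ = √(2gh + 2ΔP/ρ) = √(2·9.8·28.3 + 2·16700/1030) = 24.2 m/s.

v = 24.2 m/s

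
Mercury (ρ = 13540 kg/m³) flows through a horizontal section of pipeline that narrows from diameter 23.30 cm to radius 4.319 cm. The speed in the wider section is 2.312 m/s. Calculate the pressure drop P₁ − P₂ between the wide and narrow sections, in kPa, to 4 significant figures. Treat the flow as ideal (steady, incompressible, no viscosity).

ΔP = 1880 kPa

Mass conservation (A₁v₁ = A₂v₂) gives v₂ = 2.312 × 426.4/58.60 = 16.82 m/s.
Bernoulli (h₁ = h₂): P₁ − P₂ = ½ρ(v₂² − v₁²).
P₁ − P₂ = ½·13540·(16.82² − 2.312²) = ½·13540·277.6 = 1880000 Pa.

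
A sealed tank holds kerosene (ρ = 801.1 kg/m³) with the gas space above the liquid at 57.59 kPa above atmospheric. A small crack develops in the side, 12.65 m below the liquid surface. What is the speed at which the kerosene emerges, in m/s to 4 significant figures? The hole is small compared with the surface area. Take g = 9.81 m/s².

Take point 1 at the surface (v₁ ≈ 0) and point 2 at the hole (at atmospheric pressure). Bernoulli: P₁ + ρg h = P_atm + ½ρv₂².
With P₁ − P_atm = 57590 Pa, v₂ = √(2gh + 2ΔP/ρ) = √(2·9.81·12.65 + 2·57590/801.1) = 19.80 m/s.

v = 19.80 m/s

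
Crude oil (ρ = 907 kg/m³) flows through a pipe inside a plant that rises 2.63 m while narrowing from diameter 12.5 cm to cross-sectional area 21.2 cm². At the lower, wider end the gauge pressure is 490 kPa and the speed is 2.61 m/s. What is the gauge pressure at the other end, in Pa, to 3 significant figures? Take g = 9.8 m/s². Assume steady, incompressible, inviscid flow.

P₂ ≈ 366000 Pa

Continuity gives A₁v₁ = A₂v₂, so v₂ = (123 cm²)/(21.2 cm²) × 2.61 m/s = 15.1 m/s.
Energy conservation along the streamline gives P₂ = P₁ − ½ρ(v₂² − v₁²) − ρg(h₂ − h₁).
P₂ = 490000 + ½·907·(2.61² − 15.1²) − 907·9.8·(+2.63) = 490000 + (-100000) − (23400) = 366000 Pa.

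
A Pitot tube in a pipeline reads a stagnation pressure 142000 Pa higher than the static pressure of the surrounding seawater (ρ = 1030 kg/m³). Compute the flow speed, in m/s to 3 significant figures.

At the stagnation point the flow is brought to rest, so Bernoulli gives P_stag − P_static = ½ρv².
v = √(2ΔP/ρ) = √(2·142000/1030) = 16.6 m/s.

v ≈ 16.6 m/s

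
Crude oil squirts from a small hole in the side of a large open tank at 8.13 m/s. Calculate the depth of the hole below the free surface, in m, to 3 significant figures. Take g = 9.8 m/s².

Torricelli: v = √(2gh), so h = v²/(2g).
h = 8.13²/(2·9.8) = 66.1/19.60 = 3.37 m.

h ≈ 3.37 m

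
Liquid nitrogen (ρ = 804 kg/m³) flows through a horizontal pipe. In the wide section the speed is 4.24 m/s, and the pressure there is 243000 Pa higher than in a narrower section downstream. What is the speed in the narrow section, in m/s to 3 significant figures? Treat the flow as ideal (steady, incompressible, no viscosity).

24.9 m/s

With h₁ = h₂, rearranging Bernoulli gives v₂ = √(v₁² + 2ΔP/ρ).
v₂ = √(4.24² + 2·243000/804) = √(18.0 + 604) = 24.9 m/s.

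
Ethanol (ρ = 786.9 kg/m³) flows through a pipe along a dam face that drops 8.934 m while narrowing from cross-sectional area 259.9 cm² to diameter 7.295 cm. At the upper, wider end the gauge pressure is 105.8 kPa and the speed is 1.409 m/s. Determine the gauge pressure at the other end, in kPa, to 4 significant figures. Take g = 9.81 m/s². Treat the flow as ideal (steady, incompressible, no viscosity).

P₂ ≈ 145.3 kPa

Continuity gives A₁v₁ = A₂v₂, so v₂ = (259.9 cm²)/(41.80 cm²) × 1.409 m/s = 8.761 m/s.
Applying Bernoulli between the two ends and solving for P₂: P₂ = P₁ + ½ρ(v₁² − v₂²) − ρgΔh.
P₂ = 105800 + ½·786.9·(1.409² − 8.761²) − 786.9·9.81·(−8.934) = 105800 + (-29420) − (-68970) = 145300 Pa.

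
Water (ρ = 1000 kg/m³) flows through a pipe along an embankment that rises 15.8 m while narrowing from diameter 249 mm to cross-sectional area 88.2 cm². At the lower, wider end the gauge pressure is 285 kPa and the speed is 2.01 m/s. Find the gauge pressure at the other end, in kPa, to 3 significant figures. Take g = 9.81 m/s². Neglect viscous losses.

Mass conservation (A₁v₁ = A₂v₂) gives v₂ = 2.01 × 487/88.2 = 11.1 m/s.
Applying Bernoulli between the two ends and solving for P₂: P₂ = P₁ + ½ρ(v₁² − v₂²) − ρgΔh.
P₂ = 285000 + ½·1000·(2.01² − 11.1²) − 1000·9.81·(+15.8) = 285000 + (-59600) − (155000) = 70400 Pa.

70.4 kPa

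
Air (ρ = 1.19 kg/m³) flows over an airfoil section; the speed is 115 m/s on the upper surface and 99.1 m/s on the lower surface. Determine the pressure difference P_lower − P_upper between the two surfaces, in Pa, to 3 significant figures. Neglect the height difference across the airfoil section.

The pressure is lower where the speed is higher: ΔP = ½ρ(v_up² − v_low²).
ΔP = ½·1.19·(115² − 99.1²) = 2030 Pa.

2030 Pa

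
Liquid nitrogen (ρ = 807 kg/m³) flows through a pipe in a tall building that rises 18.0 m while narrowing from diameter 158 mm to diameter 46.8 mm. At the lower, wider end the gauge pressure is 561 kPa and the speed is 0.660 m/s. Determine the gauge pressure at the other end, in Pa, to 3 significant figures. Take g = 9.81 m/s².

By continuity, v₂ = v₁·A₁/A₂ = 0.660·(196/17.2) = 7.52 m/s.
Energy conservation along the streamline gives P₂ = P₁ − ½ρ(v₂² − v₁²) − ρg(h₂ − h₁).
P₂ = 561000 + ½·807·(0.660² − 7.52²) − 807·9.81·(+18.0) = 561000 + (-22700) − (143000) = 396000 Pa.

P₂ = 396000 Pa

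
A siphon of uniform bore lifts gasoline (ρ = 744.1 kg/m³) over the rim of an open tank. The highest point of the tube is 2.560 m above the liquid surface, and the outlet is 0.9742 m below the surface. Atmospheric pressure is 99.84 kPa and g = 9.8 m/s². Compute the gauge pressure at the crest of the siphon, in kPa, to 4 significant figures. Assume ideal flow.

P_gauge ≈ -25.77 kPa

Bernoulli surface→outlet gives ½v² = g·h_out, so v = √(2·9.8·0.9742) = 4.370 m/s.
With constant cross-section the crest speed equals v; applying Bernoulli from the surface up to the crest, P_top = P_atm − ½ρv² − ρg·h_top.
P_top = 99840 − ½·744.1·4.370² − 744.1·9.8·2.560 = 74070 Pa. So P_gauge = P_top − P_atm = -25770 Pa.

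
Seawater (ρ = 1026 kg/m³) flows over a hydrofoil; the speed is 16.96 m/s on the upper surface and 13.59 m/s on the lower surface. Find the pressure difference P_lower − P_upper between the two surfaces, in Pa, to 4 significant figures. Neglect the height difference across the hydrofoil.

52820 Pa

The pressure is lower where the speed is higher: ΔP = ½ρ(v_up² − v_low²).
ΔP = ½·1026·(16.96² − 13.59²) = 52820 Pa.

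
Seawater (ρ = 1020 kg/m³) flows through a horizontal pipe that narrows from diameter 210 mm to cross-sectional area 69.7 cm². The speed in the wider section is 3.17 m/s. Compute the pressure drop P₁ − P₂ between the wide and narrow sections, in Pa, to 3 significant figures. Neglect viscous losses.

The volume flow rate is constant, so v₂ = (A₁/A₂)v₁ = (346/69.7)·3.17 = 15.8 m/s.
With no height change, Bernoulli's equation is P₁ + ½ρv₁² = P₂ + ½ρv₂².
P₁ − P₂ = ½·1020·(15.8² − 3.17²) = ½·1020·238 = 121000 Pa.

121000 Pa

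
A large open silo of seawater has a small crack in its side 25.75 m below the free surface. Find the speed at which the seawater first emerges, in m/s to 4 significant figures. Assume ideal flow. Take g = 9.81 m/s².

Bernoulli from surface to hole (P equal, v_surface ≈ 0): v = √(2gh) = √(2×9.81×25.75) = 22.48 m/s.

v ≈ 22.48 m/s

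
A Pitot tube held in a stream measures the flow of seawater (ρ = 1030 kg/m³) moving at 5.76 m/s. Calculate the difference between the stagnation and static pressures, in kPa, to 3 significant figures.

Bernoulli between the free stream and the stagnation point: ½ρv² = P_stag − P_static.
ΔP = ½·1030·5.76² = 17100 Pa.

17.1 kPa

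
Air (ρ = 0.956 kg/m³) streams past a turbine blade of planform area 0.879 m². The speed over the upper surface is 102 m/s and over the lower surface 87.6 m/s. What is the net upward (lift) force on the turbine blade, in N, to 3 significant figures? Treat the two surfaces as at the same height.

From P + ½ρv² = const at equal height, P_low − P_up = ½ρ(v_up² − v_low²).
ΔP = ½·0.956·(102² − 87.6²) = 1310 Pa.
Lift = ΔP · A = 1310 × 0.879 = 1150 N.

F = 1150 N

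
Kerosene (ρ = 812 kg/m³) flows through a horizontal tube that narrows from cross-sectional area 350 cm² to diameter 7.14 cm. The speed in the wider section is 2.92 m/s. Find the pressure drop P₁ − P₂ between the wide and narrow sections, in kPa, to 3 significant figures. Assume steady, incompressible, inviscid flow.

ΔP = 261 kPa

Continuity gives A₁v₁ = A₂v₂, so v₂ = (350 cm²)/(40.0 cm²) × 2.92 m/s = 25.5 m/s.
The pipe is horizontal, so Bernoulli reduces to P₁ + ½ρv₁² = P₂ + ½ρv₂².
P₁ − P₂ = ½·812·(25.5² − 2.92²) = ½·812·643 = 261000 Pa.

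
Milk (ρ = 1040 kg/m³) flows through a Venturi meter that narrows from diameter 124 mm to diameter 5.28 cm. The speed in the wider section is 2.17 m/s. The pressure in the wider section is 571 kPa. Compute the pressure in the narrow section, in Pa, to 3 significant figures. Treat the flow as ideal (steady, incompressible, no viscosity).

Mass conservation (A₁v₁ = A₂v₂) gives v₂ = 2.17 × 121/21.9 = 12.0 m/s.
Bernoulli (h₁ = h₂): P₁ − P₂ = ½ρ(v₂² − v₁²).
P₂ = P₁ − ½ρ(v₂² − v₁²) = 571000 − ½·1040·(12.0² − 2.17²) = 571000 − 72000 = 499000 Pa.

P₂ ≈ 499000 Pa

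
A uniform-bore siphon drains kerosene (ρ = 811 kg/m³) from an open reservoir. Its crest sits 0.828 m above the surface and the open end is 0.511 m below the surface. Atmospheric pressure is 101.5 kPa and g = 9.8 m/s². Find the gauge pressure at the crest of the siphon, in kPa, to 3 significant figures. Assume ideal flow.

-10.6 kPa

From the surface to the outlet (both open to atmosphere, surface at rest): v = √(2g·h_out) = √(2·9.8·0.511) = 3.16 m/s.
Continuity keeps v the same throughout the tube; from surface to crest, P_atm + 0 = P_top + ½ρv² + ρg·h_top.
P_top = 101500 − ½·811·3.16² − 811·9.8·0.828 = 90900 Pa. So P_gauge = P_top − P_atm = -10600 Pa.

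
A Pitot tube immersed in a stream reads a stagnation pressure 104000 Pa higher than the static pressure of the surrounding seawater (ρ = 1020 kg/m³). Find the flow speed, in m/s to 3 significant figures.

The dynamic pressure equals the rise in static pressure at the stagnation point: ΔP = ½ρv².
v = √(2ΔP/ρ) = √(2·104000/1020) = 14.3 m/s.

v ≈ 14.3 m/s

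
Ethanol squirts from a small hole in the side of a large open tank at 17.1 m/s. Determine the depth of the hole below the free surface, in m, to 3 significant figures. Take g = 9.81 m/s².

h ≈ 14.9 m

Torricelli: v = √(2gh), so h = v²/(2g).
h = 17.1²/(2·9.81) = 292/19.62 = 14.9 m.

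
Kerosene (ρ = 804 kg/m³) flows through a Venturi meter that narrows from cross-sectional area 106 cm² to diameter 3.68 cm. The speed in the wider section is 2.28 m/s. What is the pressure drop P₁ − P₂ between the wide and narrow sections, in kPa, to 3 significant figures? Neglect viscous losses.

Continuity gives A₁v₁ = A₂v₂, so v₂ = (106 cm²)/(10.6 cm²) × 2.28 m/s = 22.7 m/s.
Along the horizontal streamline, P + ½ρv² is constant.
P₁ − P₂ = ½·804·(22.7² − 2.28²) = ½·804·511 = 205000 Pa.

ΔP ≈ 205 kPa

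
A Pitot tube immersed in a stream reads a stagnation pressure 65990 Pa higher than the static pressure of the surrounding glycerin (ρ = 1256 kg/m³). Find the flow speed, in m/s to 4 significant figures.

10.25 m/s

The dynamic pressure equals the rise in static pressure at the stagnation point: ΔP = ½ρv².
v = √(2ΔP/ρ) = √(2·65990/1256) = 10.25 m/s.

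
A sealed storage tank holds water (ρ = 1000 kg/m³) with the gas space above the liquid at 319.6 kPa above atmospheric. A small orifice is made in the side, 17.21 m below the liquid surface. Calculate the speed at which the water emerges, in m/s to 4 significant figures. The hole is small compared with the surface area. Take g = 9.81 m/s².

v ≈ 31.25 m/s

Take point 1 at the surface (v₁ ≈ 0) and point 2 at the hole (at atmospheric pressure). Bernoulli: P₁ + ρg h = P_atm + ½ρv₂².
With P₁ − P_atm = 319600 Pa, v₂ = √(2gh + 2ΔP/ρ) = √(2·9.81·17.21 + 2·319600/1000) = 31.25 m/s.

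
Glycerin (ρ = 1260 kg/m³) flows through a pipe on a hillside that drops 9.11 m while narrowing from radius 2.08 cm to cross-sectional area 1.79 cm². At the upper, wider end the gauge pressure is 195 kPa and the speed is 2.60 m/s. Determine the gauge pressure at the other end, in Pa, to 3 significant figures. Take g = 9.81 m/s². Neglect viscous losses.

By continuity, v₂ = v₁·A₁/A₂ = 2.60·(13.6/1.79) = 19.7 m/s.
Applying Bernoulli between the two ends and solving for P₂: P₂ = P₁ + ½ρ(v₁² − v₂²) − ρgΔh.
P₂ = 195000 + ½·1260·(2.60² − 19.7²) − 1260·9.81·(−9.11) = 195000 + (-241000) − (-113000) = 66300 Pa.

66300 Pa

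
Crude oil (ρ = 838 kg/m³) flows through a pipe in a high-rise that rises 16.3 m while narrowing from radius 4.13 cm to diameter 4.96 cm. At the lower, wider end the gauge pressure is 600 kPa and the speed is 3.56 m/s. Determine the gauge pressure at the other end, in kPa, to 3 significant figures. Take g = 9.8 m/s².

Mass conservation (A₁v₁ = A₂v₂) gives v₂ = 3.56 × 53.6/19.3 = 9.87 m/s.
Applying Bernoulli between the two ends and solving for P₂: P₂ = P₁ + ½ρ(v₁² − v₂²) − ρgΔh.
P₂ = 600000 + ½·838·(3.56² − 9.87²) − 838·9.8·(+16.3) = 600000 + (-35500) − (134000) = 431000 Pa.

P₂ = 431 kPa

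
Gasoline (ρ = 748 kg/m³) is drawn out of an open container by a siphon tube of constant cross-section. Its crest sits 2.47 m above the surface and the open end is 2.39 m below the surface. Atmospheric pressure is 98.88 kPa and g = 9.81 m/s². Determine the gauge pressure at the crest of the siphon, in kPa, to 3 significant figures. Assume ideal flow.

The outlet speed comes from Torricelli: v = √(2g·2.39) = 6.85 m/s.
The bore is uniform, so the speed at the crest is the same v. Bernoulli surface→crest: P_atm = P_top + ½ρv² + ρg·h_top.
P_top = 98880 − ½·748·6.85² − 748·9.81·2.47 = 63200 Pa. So P_gauge = P_top − P_atm = -35700 Pa.

P_gauge ≈ -35.7 kPa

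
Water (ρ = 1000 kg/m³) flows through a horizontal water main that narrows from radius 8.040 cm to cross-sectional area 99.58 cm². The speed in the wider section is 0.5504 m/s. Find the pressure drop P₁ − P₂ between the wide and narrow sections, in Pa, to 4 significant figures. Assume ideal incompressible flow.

ΔP ≈ 478.5 Pa

The volume flow rate is constant, so v₂ = (A₁/A₂)v₁ = (203.1/99.58)·0.5504 = 1.122 m/s.
With no height change, Bernoulli's equation is P₁ + ½ρv₁² = P₂ + ½ρv₂².
P₁ − P₂ = ½·1000·(1.122² − 0.5504²) = ½·1000·0.9570 = 478.5 Pa.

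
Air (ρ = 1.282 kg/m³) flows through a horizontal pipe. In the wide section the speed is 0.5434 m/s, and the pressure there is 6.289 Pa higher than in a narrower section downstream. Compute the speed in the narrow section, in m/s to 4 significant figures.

With h₁ = h₂, rearranging Bernoulli gives v₂ = √(v₁² + 2ΔP/ρ).
v₂ = √(0.5434² + 2·6.289/1.282) = √(0.2953 + 9.811) = 3.179 m/s.

3.179 m/s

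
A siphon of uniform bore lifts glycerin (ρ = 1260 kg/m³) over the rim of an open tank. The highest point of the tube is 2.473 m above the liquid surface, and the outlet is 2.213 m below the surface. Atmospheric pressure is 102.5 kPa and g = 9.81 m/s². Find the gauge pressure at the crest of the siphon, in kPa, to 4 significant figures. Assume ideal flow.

P_gauge = -57.92 kPa

The outlet speed comes from Torricelli: v = √(2g·2.213) = 6.589 m/s.
Continuity keeps v the same throughout the tube; from surface to crest, P_atm + 0 = P_top + ½ρv² + ρg·h_top.
P_top = 102500 − ½·1260·6.589² − 1260·9.81·2.473 = 44580 Pa. So P_gauge = P_top − P_atm = -57920 Pa.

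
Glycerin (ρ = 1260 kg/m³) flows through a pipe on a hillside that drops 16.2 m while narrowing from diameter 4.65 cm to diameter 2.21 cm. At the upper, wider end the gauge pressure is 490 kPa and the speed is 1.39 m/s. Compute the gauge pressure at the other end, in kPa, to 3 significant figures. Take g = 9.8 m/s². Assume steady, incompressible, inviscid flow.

667 kPa

By continuity, v₂ = v₁·A₁/A₂ = 1.39·(17.0/3.84) = 6.15 m/s.
Bernoulli: P₁ + ½ρv₁² + ρg h₁ = P₂ + ½ρv₂² + ρg h₂, so P₂ = P₁ + ½ρ(v₁² − v₂²) − ρg(h₂ − h₁).
P₂ = 490000 + ½·1260·(1.39² − 6.15²) − 1260·9.8·(−16.2) = 490000 + (-22600) − (-200000) = 667000 Pa.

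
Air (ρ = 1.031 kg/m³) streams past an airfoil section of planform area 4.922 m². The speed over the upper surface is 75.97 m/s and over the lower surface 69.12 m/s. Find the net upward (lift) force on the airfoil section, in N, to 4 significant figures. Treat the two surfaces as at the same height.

With equal heights on the two surfaces, Bernoulli gives P_lower − P_upper = ½ρ(v_upper² − v_lower²).
ΔP = ½·1.031·(75.97² − 69.12²) = 512.3 Pa.
Lift = ΔP · A = 512.3 × 4.922 = 2522 N.

F = 2522 N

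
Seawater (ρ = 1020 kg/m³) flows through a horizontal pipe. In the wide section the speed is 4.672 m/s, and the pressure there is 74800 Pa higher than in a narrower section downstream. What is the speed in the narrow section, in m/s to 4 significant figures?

Horizontal Bernoulli: P₁ + ½ρv₁² = P₂ + ½ρv₂², so v₂² = v₁² + 2(P₁ − P₂)/ρ.
v₂ = √(4.672² + 2·74800/1020) = √(21.83 + 146.7) = 12.98 m/s.

v₂ ≈ 12.98 m/s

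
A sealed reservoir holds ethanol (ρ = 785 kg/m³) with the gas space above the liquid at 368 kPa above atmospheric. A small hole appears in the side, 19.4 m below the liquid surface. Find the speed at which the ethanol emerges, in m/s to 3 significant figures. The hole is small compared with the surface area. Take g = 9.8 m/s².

Take point 1 at the surface (v₁ ≈ 0) and point 2 at the hole (at atmospheric pressure). Bernoulli: P₁ + ρg h = P_atm + ½ρv₂².
With P₁ − P_atm = 368000 Pa, v₂ = √(2gh + 2ΔP/ρ) = √(2·9.8·19.4 + 2·368000/785) = 36.3 m/s.

36.3 m/s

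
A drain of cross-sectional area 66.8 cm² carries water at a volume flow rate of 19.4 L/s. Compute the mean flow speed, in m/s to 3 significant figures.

v = 2.90 m/s

Q = 19.4 L/s = 0.0194 m³/s.
v = Q/A = 0.0194 / 0.00668 = 2.90 m/s.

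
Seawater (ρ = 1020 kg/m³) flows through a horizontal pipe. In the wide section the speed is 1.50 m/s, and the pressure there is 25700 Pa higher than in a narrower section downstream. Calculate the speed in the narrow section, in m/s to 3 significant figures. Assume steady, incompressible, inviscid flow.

Along the level pipe P + ½ρv² is conserved, hence v₂² = v₁² + 2(P₁ − P₂)/ρ.
v₂ = √(1.50² + 2·25700/1020) = √(2.25 + 50.4) = 7.26 m/s.

v₂ ≈ 7.26 m/s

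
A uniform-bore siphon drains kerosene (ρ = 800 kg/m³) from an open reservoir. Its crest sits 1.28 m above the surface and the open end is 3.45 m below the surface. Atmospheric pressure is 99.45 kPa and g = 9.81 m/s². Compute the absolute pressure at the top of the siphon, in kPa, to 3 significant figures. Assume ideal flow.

From the surface to the outlet (both open to atmosphere, surface at rest): v = √(2g·h_out) = √(2·9.81·3.45) = 8.23 m/s.
Continuity keeps v the same throughout the tube; from surface to crest, P_atm + 0 = P_top + ½ρv² + ρg·h_top.
P_top = 99450 − ½·800·8.23² − 800·9.81·1.28 = 62300 Pa.

62.3 kPa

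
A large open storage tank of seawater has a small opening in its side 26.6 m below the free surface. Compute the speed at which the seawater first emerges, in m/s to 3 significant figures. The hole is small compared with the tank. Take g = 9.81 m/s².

v ≈ 22.8 m/s

Bernoulli from surface to hole (P equal, v_surface ≈ 0): v = √(2gh) = √(2×9.81×26.6) = 22.8 m/s.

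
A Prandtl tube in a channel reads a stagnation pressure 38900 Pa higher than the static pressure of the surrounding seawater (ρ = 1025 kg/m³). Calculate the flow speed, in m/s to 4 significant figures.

8.712 m/s

At the stagnation point the flow is brought to rest, so Bernoulli gives P_stag − P_static = ½ρv².
v = √(2ΔP/ρ) = √(2·38900/1025) = 8.712 m/s.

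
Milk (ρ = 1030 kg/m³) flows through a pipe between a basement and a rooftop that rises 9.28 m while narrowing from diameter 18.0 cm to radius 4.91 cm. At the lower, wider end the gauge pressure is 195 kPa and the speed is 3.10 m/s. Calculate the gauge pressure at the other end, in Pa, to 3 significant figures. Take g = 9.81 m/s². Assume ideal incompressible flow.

P₂ ≈ 50300 Pa

Mass conservation (A₁v₁ = A₂v₂) gives v₂ = 3.10 × 254/75.7 = 10.4 m/s.
Bernoulli: P₁ + ½ρv₁² + ρg h₁ = P₂ + ½ρv₂² + ρg h₂, so P₂ = P₁ + ½ρ(v₁² − v₂²) − ρg(h₂ − h₁).
P₂ = 195000 + ½·1030·(3.10² − 10.4²) − 1030·9.81·(+9.28) = 195000 + (-50900) − (93800) = 50300 Pa.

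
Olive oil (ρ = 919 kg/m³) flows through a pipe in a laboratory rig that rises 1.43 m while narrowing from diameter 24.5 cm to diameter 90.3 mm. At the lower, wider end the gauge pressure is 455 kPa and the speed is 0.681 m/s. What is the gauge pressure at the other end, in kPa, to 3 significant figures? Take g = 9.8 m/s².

431 kPa

By continuity, v₂ = v₁·A₁/A₂ = 0.681·(471/64.0) = 5.01 m/s.
Energy conservation along the streamline gives P₂ = P₁ − ½ρ(v₂² − v₁²) − ρg(h₂ − h₁).
P₂ = 455000 + ½·919·(0.681² − 5.01²) − 919·9.8·(+1.43) = 455000 + (-11300) − (12900) = 431000 Pa.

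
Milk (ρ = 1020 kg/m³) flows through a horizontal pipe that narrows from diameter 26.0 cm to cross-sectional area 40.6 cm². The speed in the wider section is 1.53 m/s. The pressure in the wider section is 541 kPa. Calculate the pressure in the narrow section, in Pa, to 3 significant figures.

338000 Pa

By continuity, v₂ = v₁·A₁/A₂ = 1.53·(531/40.6) = 20.0 m/s.
Bernoulli (h₁ = h₂): P₁ − P₂ = ½ρ(v₂² − v₁²).
P₂ = P₁ − ½ρ(v₂² − v₁²) = 541000 − ½·1020·(20.0² − 1.53²) = 541000 − 203000 = 338000 Pa.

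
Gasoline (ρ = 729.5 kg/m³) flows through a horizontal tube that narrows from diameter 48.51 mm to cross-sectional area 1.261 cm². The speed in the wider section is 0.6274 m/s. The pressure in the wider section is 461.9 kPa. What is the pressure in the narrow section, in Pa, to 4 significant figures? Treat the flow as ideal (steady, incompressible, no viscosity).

Mass conservation (A₁v₁ = A₂v₂) gives v₂ = 0.6274 × 18.48/1.261 = 9.196 m/s.
With no height change, Bernoulli's equation is P₁ + ½ρv₁² = P₂ + ½ρv₂².
P₂ = P₁ − ½ρ(v₂² − v₁²) = 461900 − ½·729.5·(9.196² − 0.6274²) = 461900 − 30700 = 431200 Pa.

P₂ ≈ 431200 Pa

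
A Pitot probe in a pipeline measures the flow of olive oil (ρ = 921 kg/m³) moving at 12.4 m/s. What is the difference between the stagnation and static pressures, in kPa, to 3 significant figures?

The dynamic pressure equals the rise in static pressure at the stagnation point: ΔP = ½ρv².
ΔP = ½·921·12.4² = 70800 Pa.

ΔP ≈ 70.8 kPa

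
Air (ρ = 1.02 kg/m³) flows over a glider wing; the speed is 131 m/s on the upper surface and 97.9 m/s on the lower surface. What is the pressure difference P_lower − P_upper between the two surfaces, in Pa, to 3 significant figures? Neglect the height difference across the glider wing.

ΔP ≈ 3860 Pa

Bernoulli (same height): P_lower − P_upper = ½ρ(v_upper² − v_lower²).
ΔP = ½·1.02·(131² − 97.9²) = 3860 Pa.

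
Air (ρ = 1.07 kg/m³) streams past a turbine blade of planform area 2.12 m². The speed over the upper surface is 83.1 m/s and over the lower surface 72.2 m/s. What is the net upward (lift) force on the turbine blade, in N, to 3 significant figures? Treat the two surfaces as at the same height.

F ≈ 1920 N

The faster flow above has the lower pressure; Bernoulli (same height) gives ΔP = ½ρ(v_up² − v_low²).
ΔP = ½·1.07·(83.1² − 72.2²) = 906 Pa.
Lift = ΔP · A = 906 × 2.12 = 1920 N.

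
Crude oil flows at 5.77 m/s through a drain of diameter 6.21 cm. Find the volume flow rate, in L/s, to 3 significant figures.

Q = A·v = 0.00303 m² × 5.77 m/s = 0.0175 m³/s.
Converting: 0.0175 m³/s × 1000 = 17.5 L/s.

17.5 L/s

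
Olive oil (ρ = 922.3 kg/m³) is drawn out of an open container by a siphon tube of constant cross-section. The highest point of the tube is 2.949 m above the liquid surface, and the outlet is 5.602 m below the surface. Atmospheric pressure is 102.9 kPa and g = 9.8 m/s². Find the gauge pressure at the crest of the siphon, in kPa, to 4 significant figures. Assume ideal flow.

P_gauge ≈ -77.29 kPa

Bernoulli surface→outlet gives ½v² = g·h_out, so v = √(2·9.8·5.602) = 10.48 m/s.
The bore is uniform, so the speed at the crest is the same v. Bernoulli surface→crest: P_atm = P_top + ½ρv² + ρg·h_top.
P_top = 102900 − ½·922.3·10.48² − 922.3·9.8·2.949 = 25610 Pa. So P_gauge = P_top − P_atm = -77290 Pa.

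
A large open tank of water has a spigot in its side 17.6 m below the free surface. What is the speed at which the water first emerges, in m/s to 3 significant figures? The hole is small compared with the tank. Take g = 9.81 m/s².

v ≈ 18.6 m/s

The surface is effectively still and both ends are open, so ½v² = gh and v = √(2·9.81·17.6) = 18.6 m/s.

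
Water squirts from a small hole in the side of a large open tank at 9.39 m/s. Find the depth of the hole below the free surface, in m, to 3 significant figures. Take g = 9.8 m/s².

Inverting v = √(2gh) gives h = v² / 2g.
h = 9.39²/(2·9.8) = 88.2/19.60 = 4.50 m.

h = 4.50 m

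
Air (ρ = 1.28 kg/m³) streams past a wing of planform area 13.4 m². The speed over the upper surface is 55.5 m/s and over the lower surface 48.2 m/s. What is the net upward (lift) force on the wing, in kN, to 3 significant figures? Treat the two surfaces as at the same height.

With equal heights on the two surfaces, Bernoulli gives P_lower − P_upper = ½ρ(v_upper² − v_lower²).
ΔP = ½·1.28·(55.5² − 48.2²) = 484 Pa.
Lift = ΔP · A = 484 × 13.4 = 6490 N.

6.49 kN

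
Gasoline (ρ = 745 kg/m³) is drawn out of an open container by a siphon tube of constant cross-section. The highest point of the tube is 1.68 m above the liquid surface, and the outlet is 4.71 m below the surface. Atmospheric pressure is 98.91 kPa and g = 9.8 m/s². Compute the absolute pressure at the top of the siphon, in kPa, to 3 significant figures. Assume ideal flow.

52.3 kPa

The outlet speed comes from Torricelli: v = √(2g·4.71) = 9.61 m/s.
Continuity keeps v the same throughout the tube; from surface to crest, P_atm + 0 = P_top + ½ρv² + ρg·h_top.
P_top = 98910 − ½·745·9.61² − 745·9.8·1.68 = 52300 Pa.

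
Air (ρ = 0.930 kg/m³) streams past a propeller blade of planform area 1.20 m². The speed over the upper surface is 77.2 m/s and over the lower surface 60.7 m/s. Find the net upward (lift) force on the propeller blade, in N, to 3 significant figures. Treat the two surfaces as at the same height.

1270 N

With equal heights on the two surfaces, Bernoulli gives P_lower − P_upper = ½ρ(v_upper² − v_lower²).
ΔP = ½·0.930·(77.2² − 60.7²) = 1060 Pa.
Lift = ΔP · A = 1060 × 1.20 = 1270 N.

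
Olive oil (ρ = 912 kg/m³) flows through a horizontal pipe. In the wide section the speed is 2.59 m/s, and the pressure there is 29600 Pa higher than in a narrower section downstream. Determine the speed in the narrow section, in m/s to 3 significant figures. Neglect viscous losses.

With h₁ = h₂, rearranging Bernoulli gives v₂ = √(v₁² + 2ΔP/ρ).
v₂ = √(2.59² + 2·29600/912) = √(6.71 + 64.9) = 8.46 m/s.

v₂ = 8.46 m/s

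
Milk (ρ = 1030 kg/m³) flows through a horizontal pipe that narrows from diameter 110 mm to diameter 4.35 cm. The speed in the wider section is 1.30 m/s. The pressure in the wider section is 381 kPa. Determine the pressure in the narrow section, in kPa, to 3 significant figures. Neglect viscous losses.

P₂ ≈ 346 kPa

Continuity gives A₁v₁ = A₂v₂, so v₂ = (95.0 cm²)/(14.9 cm²) × 1.30 m/s = 8.31 m/s.
With no height change, Bernoulli's equation is P₁ + ½ρv₁² = P₂ + ½ρv₂².
P₂ = P₁ − ½ρ(v₂² − v₁²) = 381000 − ½·1030·(8.31² − 1.30²) = 381000 − 34700 = 346000 Pa.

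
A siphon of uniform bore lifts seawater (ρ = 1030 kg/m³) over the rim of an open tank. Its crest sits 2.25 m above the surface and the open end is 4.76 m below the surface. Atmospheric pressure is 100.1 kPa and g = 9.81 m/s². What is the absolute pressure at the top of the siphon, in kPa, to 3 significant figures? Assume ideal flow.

P_top = 29.3 kPa

The outlet speed comes from Torricelli: v = √(2g·4.76) = 9.66 m/s.
With constant cross-section the crest speed equals v; applying Bernoulli from the surface up to the crest, P_top = P_atm − ½ρv² − ρg·h_top.
P_top = 100100 − ½·1030·9.66² − 1030·9.81·2.25 = 29300 Pa.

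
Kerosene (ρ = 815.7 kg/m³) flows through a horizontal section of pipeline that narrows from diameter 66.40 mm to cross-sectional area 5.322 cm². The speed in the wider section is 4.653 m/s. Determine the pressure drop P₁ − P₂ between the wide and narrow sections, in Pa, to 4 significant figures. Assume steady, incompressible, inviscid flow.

The volume flow rate is constant, so v₂ = (A₁/A₂)v₁ = (34.63/5.322)·4.653 = 30.28 m/s.
The pipe is horizontal, so Bernoulli reduces to P₁ + ½ρv₁² = P₂ + ½ρv₂².
P₁ − P₂ = ½·815.7·(30.28² − 4.653²) = ½·815.7·894.9 = 365000 Pa.

365000 Pa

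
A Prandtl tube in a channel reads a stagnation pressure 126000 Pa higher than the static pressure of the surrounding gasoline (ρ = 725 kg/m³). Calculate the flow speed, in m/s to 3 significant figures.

Bernoulli between the free stream and the stagnation point: ½ρv² = P_stag − P_static.
v = √(2ΔP/ρ) = √(2·126000/725) = 18.6 m/s.

18.6 m/s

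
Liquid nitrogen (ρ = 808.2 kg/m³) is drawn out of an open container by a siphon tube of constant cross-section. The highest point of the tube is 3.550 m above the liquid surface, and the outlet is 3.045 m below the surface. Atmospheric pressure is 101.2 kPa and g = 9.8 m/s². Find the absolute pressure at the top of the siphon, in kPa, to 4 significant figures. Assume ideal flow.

Bernoulli surface→outlet gives ½v² = g·h_out, so v = √(2·9.8·3.045) = 7.725 m/s.
Continuity keeps v the same throughout the tube; from surface to crest, P_atm + 0 = P_top + ½ρv² + ρg·h_top.
P_top = 101200 − ½·808.2·7.725² − 808.2·9.8·3.550 = 48970 Pa.

48.97 kPa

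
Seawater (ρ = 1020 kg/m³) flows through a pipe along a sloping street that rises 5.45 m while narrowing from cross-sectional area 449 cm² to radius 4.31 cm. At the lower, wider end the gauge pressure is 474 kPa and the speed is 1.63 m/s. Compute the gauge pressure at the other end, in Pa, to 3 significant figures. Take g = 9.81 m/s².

Continuity gives A₁v₁ = A₂v₂, so v₂ = (449 cm²)/(58.4 cm²) × 1.63 m/s = 12.5 m/s.
Applying Bernoulli between the two ends and solving for P₂: P₂ = P₁ + ½ρ(v₁² − v₂²) − ρgΔh.
P₂ = 474000 + ½·1020·(1.63² − 12.5²) − 1020·9.81·(+5.45) = 474000 + (-78900) − (54500) = 341000 Pa.

P₂ ≈ 341000 Pa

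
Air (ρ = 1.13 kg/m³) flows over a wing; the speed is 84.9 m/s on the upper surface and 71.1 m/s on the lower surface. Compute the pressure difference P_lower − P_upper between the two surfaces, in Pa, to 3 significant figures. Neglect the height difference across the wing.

1220 Pa

Bernoulli (same height): P_lower − P_upper = ½ρ(v_upper² − v_lower²).
ΔP = ½·1.13·(84.9² − 71.1²) = 1220 Pa.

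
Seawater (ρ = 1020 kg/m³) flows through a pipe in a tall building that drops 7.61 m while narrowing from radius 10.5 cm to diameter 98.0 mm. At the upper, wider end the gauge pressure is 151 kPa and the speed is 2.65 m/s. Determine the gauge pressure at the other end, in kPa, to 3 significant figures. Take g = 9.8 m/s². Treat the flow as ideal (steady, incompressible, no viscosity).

P₂ ≈ 155 kPa

Mass conservation (A₁v₁ = A₂v₂) gives v₂ = 2.65 × 346/75.4 = 12.2 m/s.
Applying Bernoulli between the two ends and solving for P₂: P₂ = P₁ + ½ρ(v₁² − v₂²) − ρgΔh.
P₂ = 151000 + ½·1020·(2.65² − 12.2²) − 1020·9.8·(−7.61) = 151000 + (-71900) − (-76100) = 155000 Pa.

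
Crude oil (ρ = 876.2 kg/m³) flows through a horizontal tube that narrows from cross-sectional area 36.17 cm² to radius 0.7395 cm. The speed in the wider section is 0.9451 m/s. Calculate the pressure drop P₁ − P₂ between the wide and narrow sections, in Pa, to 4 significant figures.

By continuity, v₂ = v₁·A₁/A₂ = 0.9451·(36.17/1.718) = 19.90 m/s.
The pipe is horizontal, so Bernoulli reduces to P₁ + ½ρv₁² = P₂ + ½ρv₂².
P₁ − P₂ = ½·876.2·(19.90² − 0.9451²) = ½·876.2·395.0 = 173100 Pa.

173100 Pa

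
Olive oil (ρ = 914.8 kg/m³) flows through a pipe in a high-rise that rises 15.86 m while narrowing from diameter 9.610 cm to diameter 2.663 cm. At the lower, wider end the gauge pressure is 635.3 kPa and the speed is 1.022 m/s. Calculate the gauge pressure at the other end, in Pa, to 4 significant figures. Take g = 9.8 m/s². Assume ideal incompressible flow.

Continuity gives A₁v₁ = A₂v₂, so v₂ = (72.53 cm²)/(5.570 cm²) × 1.022 m/s = 13.31 m/s.
Energy conservation along the streamline gives P₂ = P₁ − ½ρ(v₂² − v₁²) − ρg(h₂ − h₁).
P₂ = 635300 + ½·914.8·(1.022² − 13.31²) − 914.8·9.8·(+15.86) = 635300 + (-80540) − (142200) = 412600 Pa.

P₂ ≈ 412600 Pa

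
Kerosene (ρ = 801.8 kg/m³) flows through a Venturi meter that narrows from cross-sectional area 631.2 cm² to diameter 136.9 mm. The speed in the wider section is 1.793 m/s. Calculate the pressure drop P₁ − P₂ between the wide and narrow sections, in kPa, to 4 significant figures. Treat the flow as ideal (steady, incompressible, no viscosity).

The volume flow rate is constant, so v₂ = (A₁/A₂)v₁ = (631.2/147.2)·1.793 = 7.689 m/s.
Along the horizontal streamline, P + ½ρv² is constant.
P₁ − P₂ = ½·801.8·(7.689² − 1.793²) = ½·801.8·55.90 = 22410 Pa.

ΔP ≈ 22.41 kPa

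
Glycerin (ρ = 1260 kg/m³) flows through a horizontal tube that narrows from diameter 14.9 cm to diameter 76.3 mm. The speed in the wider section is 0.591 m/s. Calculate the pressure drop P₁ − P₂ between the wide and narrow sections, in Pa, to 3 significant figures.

ΔP = 2980 Pa

By continuity, v₂ = v₁·A₁/A₂ = 0.591·(174/45.7) = 2.25 m/s.
Along the horizontal streamline, P + ½ρv² is constant.
P₁ − P₂ = ½·1260·(2.25² − 0.591²) = ½·1260·4.73 = 2980 Pa.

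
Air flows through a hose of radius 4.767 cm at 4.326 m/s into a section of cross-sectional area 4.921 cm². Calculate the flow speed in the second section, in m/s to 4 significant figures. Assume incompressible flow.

v₂ ≈ 62.76 m/s

Continuity gives A₁v₁ = A₂v₂, so v₂ = (71.39 cm²)/(4.921 cm²) × 4.326 m/s = 62.76 m/s.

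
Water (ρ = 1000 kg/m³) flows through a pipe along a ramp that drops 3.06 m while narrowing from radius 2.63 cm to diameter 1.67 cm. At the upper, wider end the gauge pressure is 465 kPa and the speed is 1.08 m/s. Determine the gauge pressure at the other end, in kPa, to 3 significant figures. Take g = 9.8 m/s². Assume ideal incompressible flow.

P₂ = 438 kPa

By continuity, v₂ = v₁·A₁/A₂ = 1.08·(21.7/2.19) = 10.7 m/s.
Energy conservation along the streamline gives P₂ = P₁ − ½ρ(v₂² − v₁²) − ρg(h₂ − h₁).
P₂ = 465000 + ½·1000·(1.08² − 10.7²) − 1000·9.8·(−3.06) = 465000 + (-56800) − (-30000) = 438000 Pa.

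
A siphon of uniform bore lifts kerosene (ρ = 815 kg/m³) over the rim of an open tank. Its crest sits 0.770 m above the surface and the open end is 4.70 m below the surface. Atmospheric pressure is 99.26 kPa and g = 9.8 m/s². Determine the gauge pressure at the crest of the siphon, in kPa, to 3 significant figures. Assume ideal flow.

The outlet speed comes from Torricelli: v = √(2g·4.70) = 9.60 m/s.
The bore is uniform, so the speed at the crest is the same v. Bernoulli surface→crest: P_atm = P_top + ½ρv² + ρg·h_top.
P_top = 99260 − ½·815·9.60² − 815·9.8·0.770 = 55600 Pa. So P_gauge = P_top − P_atm = -43700 Pa.

-43.7 kPa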